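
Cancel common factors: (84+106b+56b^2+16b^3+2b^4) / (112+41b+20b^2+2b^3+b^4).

(12+10b+2b^2)/(16-b+b^2)

Apply the Euclidean algorithm:
  2b^4+16b^3+56b^2+106b+84 = (2)(b^4+2b^3+20b^2+41b+112) + (12b^3+16b^2+24b-140)
  b^4+2b^3+20b^2+41b+112 = ((1/12)b+1/18)(12b^3+16b^2+24b-140) + ((154/9)b^2+(154/3)b+1078/9)
  12b^3+16b^2+24b-140 = ((54/77)b-90/77)((154/9)b^2+(154/3)b+1078/9) + (0)
Last nonzero remainder: (154/9)b^2+(154/3)b+1078/9. Dividing through by 154/9 gives the monic gcd b^2+3b+7.
Cancel b^2+3b+7 from numerator and denominator to get the reduced form.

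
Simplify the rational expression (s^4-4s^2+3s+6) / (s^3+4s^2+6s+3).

Repeated division with remainder:
  s^4-4s^2+3s+6 = (s-4)(s^3+4s^2+6s+3) + (6s^2+24s+18)
  s^3+4s^2+6s+3 = ((1/6)s)(6s^2+24s+18) + (3s+3)
  6s^2+24s+18 = (2s+6)(3s+3) + (0)
Last nonzero remainder: 3s+3. Dividing through by 3 gives the monic gcd s+1.
Cancel s+1 from numerator and denominator to get the reduced form.

(s^3-s^2-3s+6)/(s^2+3s+3)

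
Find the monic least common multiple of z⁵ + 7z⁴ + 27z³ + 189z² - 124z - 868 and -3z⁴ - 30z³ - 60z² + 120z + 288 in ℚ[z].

Apply the Euclidean algorithm:
  z⁵ + 7z⁴ + 27z³ + 189z² - 124z - 868 = (-(1/3)z + 1)(-3z⁴ - 30z³ - 60z² + 120z + 288) + (37z³ + 289z² - 148z - 1156)
  -3z⁴ - 30z³ - 60z² + 120z + 288 = (-(3/37)z - 243/1369)(37z³ + 289z² - 148z - 1156) + (-(28341/1369)z² + 113364/1369)
  37z³ + 289z² - 148z - 1156 = (-(50653/28341)z - 395641/28341)(-(28341/1369)z² + 113364/1369) + (0)
Last nonzero remainder: -(28341/1369)z² + 113364/1369. Dividing through by -28341/1369 gives the monic gcd z² - 4.
Then lcm(f, g) = f·g / gcd(f, g); expanding and making the result monic gives the answer.

z⁷ + 17z⁶ + 121z⁵ + 627z⁴ + 2414z³ + 2428z² - 11656z - 20832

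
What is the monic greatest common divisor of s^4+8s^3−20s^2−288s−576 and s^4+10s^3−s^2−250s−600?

s^2+10s+24

Repeated division with remainder:
  s^4+8s^3−20s^2−288s−576 = (s^4+10s^3−s^2−250s−600) + (−2s^3−19s^2−38s+24)
  s^4+10s^3−s^2−250s−600 = (−(1/2)s−1/4)(−2s^3−19s^2−38s+24) + (−(99/4)s^2−(495/2)s−594)
  −2s^3−19s^2−38s+24 = ((8/99)s−4/99)(−(99/4)s^2−(495/2)s−594) + (0)
Last nonzero remainder: −(99/4)s^2−(495/2)s−594. Dividing through by −99/4 gives the monic gcd s^2+10s+24.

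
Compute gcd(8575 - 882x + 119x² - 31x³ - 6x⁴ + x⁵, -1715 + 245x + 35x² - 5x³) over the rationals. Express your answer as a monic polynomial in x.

Euclidean algorithm in ℚ[x]:
  x⁵ - 6x⁴ - 31x³ + 119x² - 882x + 8575 = (-(1/5)x² - (1/5)x - 5)(-5x³ + 35x² + 245x - 1715) + (0)
Last nonzero remainder: -5x³ + 35x² + 245x - 1715. Dividing through by -5 gives the monic gcd x³ - 7x² - 49x + 343.

343 - 49x - 7x² + x³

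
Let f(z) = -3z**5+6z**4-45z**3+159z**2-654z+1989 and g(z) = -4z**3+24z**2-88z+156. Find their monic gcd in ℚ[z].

Repeated division with remainder:
  -3z**5+6z**4-45z**3+159z**2-654z+1989 = ((3/4)z**2+3z+51/4)(-4z**3+24z**2-88z+156) + (0)
Last nonzero remainder: -4z**3+24z**2-88z+156. Dividing through by -4 gives the monic gcd z**3-6z**2+22z-39.

z**3-6z**2+22z-39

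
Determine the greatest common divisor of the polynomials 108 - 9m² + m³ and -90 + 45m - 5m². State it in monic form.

-6 + m

Apply the Euclidean algorithm:
  m³ - 9m² + 108 = (-(1/5)m)(-5m² + 45m - 90) + (-18m + 108)
  -5m² + 45m - 90 = ((5/18)m - 5/6)(-18m + 108) + (0)
Last nonzero remainder: -18m + 108. Dividing through by -18 gives the monic gcd m - 6.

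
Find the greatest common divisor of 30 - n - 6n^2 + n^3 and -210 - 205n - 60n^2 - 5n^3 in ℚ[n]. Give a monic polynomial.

By polynomial division,
  n^3 - 6n^2 - n + 30 = (-1/5)(-5n^3 - 60n^2 - 205n - 210) + (-18n^2 - 42n - 12)
  -5n^3 - 60n^2 - 205n - 210 = ((5/18)n + 145/54)(-18n^2 - 42n - 12) + (-(800/9)n - 1600/9)
  -18n^2 - 42n - 12 = ((81/400)n + 27/400)(-(800/9)n - 1600/9) + (0)
Last nonzero remainder: -(800/9)n - 1600/9. Dividing through by -800/9 gives the monic gcd n + 2.

2 + n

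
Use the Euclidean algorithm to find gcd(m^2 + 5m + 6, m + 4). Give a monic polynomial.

1

Repeated division with remainder:
  m^2 + 5m + 6 = (m + 1)(m + 4) + (2)
  m + 4 = ((1/2)m + 2)(2) + (0)
The last nonzero remainder is the constant 2, so the polynomials are coprime and gcd = 1.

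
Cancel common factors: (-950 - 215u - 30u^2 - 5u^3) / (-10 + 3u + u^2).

Repeated division with remainder:
  -5u^3 - 30u^2 - 215u - 950 = (-5u - 15)(u^2 + 3u - 10) + (-220u - 1100)
  u^2 + 3u - 10 = (-(1/220)u + 1/110)(-220u - 1100) + (0)
Last nonzero remainder: -220u - 1100. Dividing through by -220 gives the monic gcd u + 5.
Cancel u + 5 from numerator and denominator to get the reduced form.

(-190 - 5u - 5u^2)/(-2 + u)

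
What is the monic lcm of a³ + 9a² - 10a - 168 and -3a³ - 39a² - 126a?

Repeated division with remainder:
  a³ + 9a² - 10a - 168 = (-1/3)(-3a³ - 39a² - 126a) + (-4a² - 52a - 168)
  -3a³ - 39a² - 126a = ((3/4)a)(-4a² - 52a - 168) + (0)
Last nonzero remainder: -4a² - 52a - 168. Dividing through by -4 gives the monic gcd a² + 13a + 42.
Then lcm(f, g) = f·g / gcd(f, g); expanding and making the result monic gives the answer.

a⁴ + 9a³ - 10a² - 168a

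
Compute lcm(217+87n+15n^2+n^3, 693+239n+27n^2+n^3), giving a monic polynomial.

Repeated division with remainder:
  n^3+15n^2+87n+217 = (n^3+27n^2+239n+693) + (−12n^2−152n−476)
  n^3+27n^2+239n+693 = (−(1/12)n−43/36)(−12n^2−152n−476) + ((160/9)n+1120/9)
  −12n^2−152n−476 = (−(27/40)n−153/40)((160/9)n+1120/9) + (0)
Last nonzero remainder: (160/9)n+1120/9. Dividing through by 160/9 gives the monic gcd n+7.
Then lcm(f, g) = f·g / gcd(f, g); expanding and making the result monic gives the answer.

21483+12953n+3442n^2+486n^3+35n^4+n^5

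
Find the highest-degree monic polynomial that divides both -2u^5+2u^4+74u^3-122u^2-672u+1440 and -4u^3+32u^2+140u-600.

u^2+2u-15

Repeated division with remainder:
  -2u^5+2u^4+74u^3-122u^2-672u+1440 = ((1/2)u^2+(7/2)u+27)(-4u^3+32u^2+140u-600) + (-1176u^2-2352u+17640)
  -4u^3+32u^2+140u-600 = ((1/294)u-5/147)(-1176u^2-2352u+17640) + (0)
Last nonzero remainder: -1176u^2-2352u+17640. Dividing through by -1176 gives the monic gcd u^2+2u-15.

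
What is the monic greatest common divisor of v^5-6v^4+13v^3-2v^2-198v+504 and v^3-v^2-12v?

v^2-v-12

Euclidean algorithm in ℚ[v]:
  v^5-6v^4+13v^3-2v^2-198v+504 = (v^2-5v+20)(v^3-v^2-12v) + (-42v^2+42v+504)
  v^3-v^2-12v = (-(1/42)v)(-42v^2+42v+504) + (0)
Last nonzero remainder: -42v^2+42v+504. Dividing through by -42 gives the monic gcd v^2-v-12.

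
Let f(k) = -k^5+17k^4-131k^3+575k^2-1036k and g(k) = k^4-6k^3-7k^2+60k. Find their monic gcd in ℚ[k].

k^2-4k

Repeated division with remainder:
  -k^5+17k^4-131k^3+575k^2-1036k = (-k+11)(k^4-6k^3-7k^2+60k) + (-72k^3+712k^2-1696k)
  k^4-6k^3-7k^2+60k = (-(1/72)k-35/648)(-72k^3+712k^2-1696k) + ((640/81)k^2-(2560/81)k)
  -72k^3+712k^2-1696k = (-(729/80)k+4293/80)((640/81)k^2-(2560/81)k) + (0)
Last nonzero remainder: (640/81)k^2-(2560/81)k. Dividing through by 640/81 gives the monic gcd k^2-4k.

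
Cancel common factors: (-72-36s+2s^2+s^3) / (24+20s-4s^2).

(-12-8s-s^2)/(4+4s)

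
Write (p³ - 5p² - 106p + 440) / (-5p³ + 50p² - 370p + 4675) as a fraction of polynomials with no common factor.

(-p² - 6p + 40)/(5p² + 5p + 425)

Repeated division with remainder:
  p³ - 5p² - 106p + 440 = (-1/5)(-5p³ + 50p² - 370p + 4675) + (5p² - 180p + 1375)
  -5p³ + 50p² - 370p + 4675 = (-p - 26)(5p² - 180p + 1375) + (-3675p + 40425)
  5p² - 180p + 1375 = (-(1/735)p + 5/147)(-3675p + 40425) + (0)
Last nonzero remainder: -3675p + 40425. Dividing through by -3675 gives the monic gcd p - 11.
Cancel p - 11 from numerator and denominator to get the reduced form.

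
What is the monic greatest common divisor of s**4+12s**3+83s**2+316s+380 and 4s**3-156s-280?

Apply the Euclidean algorithm:
  s**4+12s**3+83s**2+316s+380 = ((1/4)s+3)(4s**3-156s-280) + (122s**2+854s+1220)
  4s**3-156s-280 = ((2/61)s-14/61)(122s**2+854s+1220) + (0)
Last nonzero remainder: 122s**2+854s+1220. Dividing through by 122 gives the monic gcd s**2+7s+10.

s**2+7s+10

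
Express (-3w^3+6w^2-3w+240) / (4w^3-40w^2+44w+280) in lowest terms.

(-3w^2-9w-48)/(4w^2-20w-56)

By polynomial division,
  -3w^3+6w^2-3w+240 = (-3/4)(4w^3-40w^2+44w+280) + (-24w^2+30w+450)
  4w^3-40w^2+44w+280 = (-(1/6)w+35/24)(-24w^2+30w+450) + ((301/4)w-1505/4)
  -24w^2+30w+450 = (-(96/301)w-360/301)((301/4)w-1505/4) + (0)
Last nonzero remainder: (301/4)w-1505/4. Dividing through by 301/4 gives the monic gcd w-5.
Cancel w-5 from numerator and denominator to get the reduced form.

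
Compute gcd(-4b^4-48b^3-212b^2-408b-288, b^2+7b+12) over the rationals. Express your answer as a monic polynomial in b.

b^2+7b+12

By polynomial division,
  -4b^4-48b^3-212b^2-408b-288 = (-4b^2-20b-24)(b^2+7b+12) + (0)
The last nonzero remainder b^2+7b+12 is already monic.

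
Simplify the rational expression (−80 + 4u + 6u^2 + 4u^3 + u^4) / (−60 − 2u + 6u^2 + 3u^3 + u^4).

(4 + u)/(3 + u)

Apply the Euclidean algorithm:
  u^4 + 4u^3 + 6u^2 + 4u − 80 = (u^4 + 3u^3 + 6u^2 − 2u − 60) + (u^3 + 6u − 20)
  u^4 + 3u^3 + 6u^2 − 2u − 60 = (u + 3)(u^3 + 6u − 20) + (0)
The last nonzero remainder u^3 + 6u − 20 is already monic.
Cancel u^3 + 6u − 20 from numerator and denominator to get the reduced form.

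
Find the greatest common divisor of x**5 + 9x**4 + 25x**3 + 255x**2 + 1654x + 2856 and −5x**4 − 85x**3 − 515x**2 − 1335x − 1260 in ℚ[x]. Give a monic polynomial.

x**3 + 14x**2 + 61x + 84

Repeated division with remainder:
  x**5 + 9x**4 + 25x**3 + 255x**2 + 1654x + 2856 = (−(1/5)x + 8/5)(−5x**4 − 85x**3 − 515x**2 − 1335x − 1260) + (58x**3 + 812x**2 + 3538x + 4872)
  −5x**4 − 85x**3 − 515x**2 − 1335x − 1260 = (−(5/58)x − 15/58)(58x**3 + 812x**2 + 3538x + 4872) + (0)
Last nonzero remainder: 58x**3 + 812x**2 + 3538x + 4872. Dividing through by 58 gives the monic gcd x**3 + 14x**2 + 61x + 84.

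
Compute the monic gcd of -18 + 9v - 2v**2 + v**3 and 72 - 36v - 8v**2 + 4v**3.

Repeated division with remainder:
  v**3 - 2v**2 + 9v - 18 = (1/4)(4v**3 - 8v**2 - 36v + 72) + (18v - 36)
  4v**3 - 8v**2 - 36v + 72 = ((2/9)v**2 - 2)(18v - 36) + (0)
Last nonzero remainder: 18v - 36. Dividing through by 18 gives the monic gcd v - 2.

-2 + v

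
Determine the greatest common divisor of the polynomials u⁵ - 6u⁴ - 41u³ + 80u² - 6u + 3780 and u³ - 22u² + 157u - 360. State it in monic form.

u² - 14u + 45

Apply the Euclidean algorithm:
  u⁵ - 6u⁴ - 41u³ + 80u² - 6u + 3780 = (u² + 16u + 154)(u³ - 22u² + 157u - 360) + (1316u² - 18424u + 59220)
  u³ - 22u² + 157u - 360 = ((1/1316)u - 2/329)(1316u² - 18424u + 59220) + (0)
Last nonzero remainder: 1316u² - 18424u + 59220. Dividing through by 1316 gives the monic gcd u² - 14u + 45.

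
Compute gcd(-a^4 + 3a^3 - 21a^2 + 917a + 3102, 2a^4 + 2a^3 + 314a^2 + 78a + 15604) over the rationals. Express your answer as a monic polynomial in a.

a^2 + 5a + 94

Euclidean algorithm in ℚ[a]:
  -a^4 + 3a^3 - 21a^2 + 917a + 3102 = (-1/2)(2a^4 + 2a^3 + 314a^2 + 78a + 15604) + (4a^3 + 136a^2 + 956a + 10904)
  2a^4 + 2a^3 + 314a^2 + 78a + 15604 = ((1/2)a - 33/2)(4a^3 + 136a^2 + 956a + 10904) + (2080a^2 + 10400a + 195520)
  4a^3 + 136a^2 + 956a + 10904 = ((1/520)a + 29/520)(2080a^2 + 10400a + 195520) + (0)
Last nonzero remainder: 2080a^2 + 10400a + 195520. Dividing through by 2080 gives the monic gcd a^2 + 5a + 94.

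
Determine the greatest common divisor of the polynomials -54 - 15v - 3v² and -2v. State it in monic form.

Repeated division with remainder:
  -3v² - 15v - 54 = ((3/2)v + 15/2)(-2v) + (-54)
  -2v = ((1/27)v)(-54) + (0)
The last nonzero remainder is the constant -54, so the polynomials are coprime and gcd = 1.

1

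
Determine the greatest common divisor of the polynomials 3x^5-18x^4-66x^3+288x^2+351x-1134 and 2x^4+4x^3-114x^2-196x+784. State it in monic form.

Apply the Euclidean algorithm:
  3x^5-18x^4-66x^3+288x^2+351x-1134 = ((3/2)x-12)(2x^4+4x^3-114x^2-196x+784) + (153x^3-786x^2-3177x+8274)
  2x^4+4x^3-114x^2-196x+784 = ((2/153)x+728/7803)(153x^3-786x^2-3177x+8274) + ((2240/2601)x^2-(2240/289)x+31360/2601)
  153x^3-786x^2-3177x+8274 = ((397953/2240)x+1537191/2240)((2240/2601)x^2-(2240/289)x+31360/2601) + (0)
Last nonzero remainder: (2240/2601)x^2-(2240/289)x+31360/2601. Dividing through by 2240/2601 gives the monic gcd x^2-9x+14.

x^2-9x+14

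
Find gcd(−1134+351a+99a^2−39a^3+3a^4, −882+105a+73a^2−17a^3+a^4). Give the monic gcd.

126+3a−10a^2+a^3

Repeated division with remainder:
  3a^4−39a^3+99a^2+351a−1134 = (3)(a^4−17a^3+73a^2+105a−882) + (12a^3−120a^2+36a+1512)
  a^4−17a^3+73a^2+105a−882 = ((1/12)a−7/12)(12a^3−120a^2+36a+1512) + (0)
Last nonzero remainder: 12a^3−120a^2+36a+1512. Dividing through by 12 gives the monic gcd a^3−10a^2+3a+126.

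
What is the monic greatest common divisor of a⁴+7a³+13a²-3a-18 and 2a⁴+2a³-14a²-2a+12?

a²+2a-3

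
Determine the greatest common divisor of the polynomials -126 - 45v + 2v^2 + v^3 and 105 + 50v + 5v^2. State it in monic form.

3 + v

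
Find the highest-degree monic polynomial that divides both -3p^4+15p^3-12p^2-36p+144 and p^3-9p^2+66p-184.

Apply the Euclidean algorithm:
  -3p^4+15p^3-12p^2-36p+144 = (-3p-12)(p^3-9p^2+66p-184) + (78p^2+204p-2064)
  p^3-9p^2+66p-184 = ((1/78)p-151/1014)(78p^2+204p-2064) + ((20760/169)p-83040/169)
  78p^2+204p-2064 = ((2197/3460)p+7267/1730)((20760/169)p-83040/169) + (0)
Last nonzero remainder: (20760/169)p-83040/169. Dividing through by 20760/169 gives the monic gcd p-4.

p-4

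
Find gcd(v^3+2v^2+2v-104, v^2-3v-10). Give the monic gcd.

1

Repeated division with remainder:
  v^3+2v^2+2v-104 = (v+5)(v^2-3v-10) + (27v-54)
  v^2-3v-10 = ((1/27)v-1/27)(27v-54) + (-12)
  27v-54 = (-(9/4)v+9/2)(-12) + (0)
The last nonzero remainder is the constant -12, so the polynomials are coprime and gcd = 1.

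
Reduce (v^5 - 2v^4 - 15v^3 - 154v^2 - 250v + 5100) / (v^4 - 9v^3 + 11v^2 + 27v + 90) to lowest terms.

Apply the Euclidean algorithm:
  v^5 - 2v^4 - 15v^3 - 154v^2 - 250v + 5100 = (v + 7)(v^4 - 9v^3 + 11v^2 + 27v + 90) + (37v^3 - 258v^2 - 529v + 4470)
  v^4 - 9v^3 + 11v^2 + 27v + 90 = ((1/37)v - 75/1369)(37v^3 - 258v^2 - 529v + 4470) + ((15282/1369)v^2 - (168102/1369)v + 458460/1369)
  37v^3 - 258v^2 - 529v + 4470 = ((50653/15282)v + 203981/15282)((15282/1369)v^2 - (168102/1369)v + 458460/1369) + (0)
Last nonzero remainder: (15282/1369)v^2 - (168102/1369)v + 458460/1369. Dividing through by 15282/1369 gives the monic gcd v^2 - 11v + 30.
Cancel v^2 - 11v + 30 from numerator and denominator to get the reduced form.

(v^3 + 9v^2 + 54v + 170)/(v^2 + 2v + 3)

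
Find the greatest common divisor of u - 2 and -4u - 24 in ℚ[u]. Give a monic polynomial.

By polynomial division,
  u - 2 = (-1/4)(-4u - 24) + (-8)
  -4u - 24 = ((1/2)u + 3)(-8) + (0)
The last nonzero remainder is the constant -8, so the polynomials are coprime and gcd = 1.

1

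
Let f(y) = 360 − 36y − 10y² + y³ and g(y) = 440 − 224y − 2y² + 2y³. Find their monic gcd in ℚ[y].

−10 + y

By polynomial division,
  y³ − 10y² − 36y + 360 = (1/2)(2y³ − 2y² − 224y + 440) + (−9y² + 76y + 140)
  2y³ − 2y² − 224y + 440 = (−(2/9)y − 134/81)(−9y² + 76y + 140) + (−(5440/81)y + 54400/81)
  −9y² + 76y + 140 = ((729/5440)y + 567/2720)(−(5440/81)y + 54400/81) + (0)
Last nonzero remainder: −(5440/81)y + 54400/81. Dividing through by −5440/81 gives the monic gcd y − 10.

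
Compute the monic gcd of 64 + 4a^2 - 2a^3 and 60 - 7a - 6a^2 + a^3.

-4 + a

Apply the Euclidean algorithm:
  -2a^3 + 4a^2 + 64 = (-2)(a^3 - 6a^2 - 7a + 60) + (-8a^2 - 14a + 184)
  a^3 - 6a^2 - 7a + 60 = (-(1/8)a + 31/32)(-8a^2 - 14a + 184) + ((473/16)a - 473/4)
  -8a^2 - 14a + 184 = (-(128/473)a - 736/473)((473/16)a - 473/4) + (0)
Last nonzero remainder: (473/16)a - 473/4. Dividing through by 473/16 gives the monic gcd a - 4.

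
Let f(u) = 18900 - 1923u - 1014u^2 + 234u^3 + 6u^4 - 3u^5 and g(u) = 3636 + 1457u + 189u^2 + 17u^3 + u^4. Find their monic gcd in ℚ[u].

By polynomial division,
  -3u^5 + 6u^4 + 234u^3 - 1014u^2 - 1923u + 18900 = (-3u + 57)(u^4 + 17u^3 + 189u^2 + 1457u + 3636) + (-168u^3 - 7416u^2 - 74064u - 188352)
  u^4 + 17u^3 + 189u^2 + 1457u + 3636 = (-(1/168)u + 95/588)(-168u^3 - 7416u^2 - 74064u - 188352) + ((46369/49)u^2 + (602797/49)u + 1669284/49)
  -168u^3 - 7416u^2 - 74064u - 188352 = (-(8232/46369)u - 256368/46369)((46369/49)u^2 + (602797/49)u + 1669284/49) + (0)
Last nonzero remainder: (46369/49)u^2 + (602797/49)u + 1669284/49. Dividing through by 46369/49 gives the monic gcd u^2 + 13u + 36.

36 + 13u + u^2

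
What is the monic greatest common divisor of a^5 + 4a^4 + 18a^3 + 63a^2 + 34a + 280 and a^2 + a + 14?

a^2 + a + 14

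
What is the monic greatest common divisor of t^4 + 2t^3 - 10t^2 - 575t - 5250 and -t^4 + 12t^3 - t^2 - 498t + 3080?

t^2 - 3t - 70

Repeated division with remainder:
  t^4 + 2t^3 - 10t^2 - 575t - 5250 = (-1)(-t^4 + 12t^3 - t^2 - 498t + 3080) + (14t^3 - 11t^2 - 1073t - 2170)
  -t^4 + 12t^3 - t^2 - 498t + 3080 = (-(1/14)t + 157/196)(14t^3 - 11t^2 - 1073t - 2170) + (-(13491/196)t^2 + (40473/196)t + 67455/14)
  14t^3 - 11t^2 - 1073t - 2170 = (-(2744/13491)t - 6076/13491)(-(13491/196)t^2 + (40473/196)t + 67455/14) + (0)
Last nonzero remainder: -(13491/196)t^2 + (40473/196)t + 67455/14. Dividing through by -13491/196 gives the monic gcd t^2 - 3t - 70.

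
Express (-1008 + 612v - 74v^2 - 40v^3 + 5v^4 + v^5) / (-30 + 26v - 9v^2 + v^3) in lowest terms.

Repeated division with remainder:
  v^5 + 5v^4 - 40v^3 - 74v^2 + 612v - 1008 = (v^2 + 14v + 60)(v^3 - 9v^2 + 26v - 30) + (132v^2 - 528v + 792)
  v^3 - 9v^2 + 26v - 30 = ((1/132)v - 5/132)(132v^2 - 528v + 792) + (0)
Last nonzero remainder: 132v^2 - 528v + 792. Dividing through by 132 gives the monic gcd v^2 - 4v + 6.
Cancel v^2 - 4v + 6 from numerator and denominator to get the reduced form.

(-168 - 10v + 9v^2 + v^3)/(-5 + v)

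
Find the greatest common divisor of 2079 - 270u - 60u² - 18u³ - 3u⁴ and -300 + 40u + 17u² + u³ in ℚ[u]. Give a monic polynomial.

Apply the Euclidean algorithm:
  -3u⁴ - 18u³ - 60u² - 270u + 2079 = (-3u + 33)(u³ + 17u² + 40u - 300) + (-501u² - 2490u + 11979)
  u³ + 17u² + 40u - 300 = (-(1/501)u - 2009/83667)(-501u² - 2490u + 11979) + ((114921/27889)u - 344763/27889)
  -501u² - 2490u + 11979 = (-(4657463/38307)u - 37120259/38307)((114921/27889)u - 344763/27889) + (0)
Last nonzero remainder: (114921/27889)u - 344763/27889. Dividing through by 114921/27889 gives the monic gcd u - 3.

-3 + u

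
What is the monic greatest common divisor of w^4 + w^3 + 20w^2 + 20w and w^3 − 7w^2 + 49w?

Euclidean algorithm in ℚ[w]:
  w^4 + w^3 + 20w^2 + 20w = (w + 8)(w^3 − 7w^2 + 49w) + (27w^2 − 372w)
  w^3 − 7w^2 + 49w = ((1/27)w + 61/243)(27w^2 − 372w) + ((11533/81)w)
  27w^2 − 372w = ((2187/11533)w − 30132/11533)((11533/81)w) + (0)
Last nonzero remainder: (11533/81)w. Dividing through by 11533/81 gives the monic gcd w.

w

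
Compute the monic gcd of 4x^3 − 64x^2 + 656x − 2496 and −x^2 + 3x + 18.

x − 6

Repeated division with remainder:
  4x^3 − 64x^2 + 656x − 2496 = (−4x + 52)(−x^2 + 3x + 18) + (572x − 3432)
  −x^2 + 3x + 18 = (−(1/572)x − 3/572)(572x − 3432) + (0)
Last nonzero remainder: 572x − 3432. Dividing through by 572 gives the monic gcd x − 6.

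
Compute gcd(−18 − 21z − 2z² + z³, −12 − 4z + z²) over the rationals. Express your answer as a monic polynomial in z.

By polynomial division,
  z³ − 2z² − 21z − 18 = (z + 2)(z² − 4z − 12) + (−z + 6)
  z² − 4z − 12 = (−z − 2)(−z + 6) + (0)
Last nonzero remainder: −z + 6. Dividing through by −1 gives the monic gcd z − 6.

−6 + z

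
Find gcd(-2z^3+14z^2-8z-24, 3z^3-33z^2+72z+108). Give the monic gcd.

z^2-5z-6

Repeated division with remainder:
  -2z^3+14z^2-8z-24 = (-2/3)(3z^3-33z^2+72z+108) + (-8z^2+40z+48)
  3z^3-33z^2+72z+108 = (-(3/8)z+9/4)(-8z^2+40z+48) + (0)
Last nonzero remainder: -8z^2+40z+48. Dividing through by -8 gives the monic gcd z^2-5z-6.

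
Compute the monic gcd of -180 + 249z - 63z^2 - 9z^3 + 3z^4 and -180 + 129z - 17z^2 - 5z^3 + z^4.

By polynomial division,
  3z^4 - 9z^3 - 63z^2 + 249z - 180 = (3)(z^4 - 5z^3 - 17z^2 + 129z - 180) + (6z^3 - 12z^2 - 138z + 360)
  z^4 - 5z^3 - 17z^2 + 129z - 180 = ((1/6)z - 1/2)(6z^3 - 12z^2 - 138z + 360) + (0)
Last nonzero remainder: 6z^3 - 12z^2 - 138z + 360. Dividing through by 6 gives the monic gcd z^3 - 2z^2 - 23z + 60.

60 - 23z - 2z^2 + z^3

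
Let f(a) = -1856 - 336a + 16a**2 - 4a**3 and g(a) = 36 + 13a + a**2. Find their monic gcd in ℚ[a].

Euclidean algorithm in ℚ[a]:
  -4a**3 + 16a**2 - 336a - 1856 = (-4a + 68)(a**2 + 13a + 36) + (-1076a - 4304)
  a**2 + 13a + 36 = (-(1/1076)a - 9/1076)(-1076a - 4304) + (0)
Last nonzero remainder: -1076a - 4304. Dividing through by -1076 gives the monic gcd a + 4.

4 + a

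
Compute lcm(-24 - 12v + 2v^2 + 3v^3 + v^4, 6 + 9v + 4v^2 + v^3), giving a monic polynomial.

-24 - 36v - 10v^2 + 5v^3 + 4v^4 + v^5

Repeated division with remainder:
  v^4 + 3v^3 + 2v^2 - 12v - 24 = (v - 1)(v^3 + 4v^2 + 9v + 6) + (-3v^2 - 9v - 18)
  v^3 + 4v^2 + 9v + 6 = (-(1/3)v - 1/3)(-3v^2 - 9v - 18) + (0)
Last nonzero remainder: -3v^2 - 9v - 18. Dividing through by -3 gives the monic gcd v^2 + 3v + 6.
Then lcm(f, g) = f·g / gcd(f, g); expanding and making the result monic gives the answer.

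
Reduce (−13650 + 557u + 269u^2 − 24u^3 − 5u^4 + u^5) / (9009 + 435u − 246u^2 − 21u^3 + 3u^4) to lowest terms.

Apply the Euclidean algorithm:
  u^5 − 5u^4 − 24u^3 + 269u^2 + 557u − 13650 = ((1/3)u + 2/3)(3u^4 − 21u^3 − 246u^2 + 435u + 9009) + (72u^3 + 288u^2 − 2736u − 19656)
  3u^4 − 21u^3 − 246u^2 + 435u + 9009 = ((1/24)u − 11/24)(72u^3 + 288u^2 − 2736u − 19656) + (0)
Last nonzero remainder: 72u^3 + 288u^2 − 2736u − 19656. Dividing through by 72 gives the monic gcd u^3 + 4u^2 − 38u − 273.
Cancel u^3 + 4u^2 − 38u − 273 from numerator and denominator to get the reduced form.

(50 − 9u + u^2)/(−33 + 3u)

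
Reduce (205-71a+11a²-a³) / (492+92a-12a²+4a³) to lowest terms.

(5-a)/(12+4a)

Repeated division with remainder:
  -a³+11a²-71a+205 = (-1/4)(4a³-12a²+92a+492) + (8a²-48a+328)
  4a³-12a²+92a+492 = ((1/2)a+3/2)(8a²-48a+328) + (0)
Last nonzero remainder: 8a²-48a+328. Dividing through by 8 gives the monic gcd a²-6a+41.
Cancel a²-6a+41 from numerator and denominator to get the reduced form.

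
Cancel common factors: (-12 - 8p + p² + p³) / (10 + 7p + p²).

Apply the Euclidean algorithm:
  p³ + p² - 8p - 12 = (p - 6)(p² + 7p + 10) + (24p + 48)
  p² + 7p + 10 = ((1/24)p + 5/24)(24p + 48) + (0)
Last nonzero remainder: 24p + 48. Dividing through by 24 gives the monic gcd p + 2.
Cancel p + 2 from numerator and denominator to get the reduced form.

(-6 - p + p²)/(5 + p)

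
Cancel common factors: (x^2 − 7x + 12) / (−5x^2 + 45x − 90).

Euclidean algorithm in ℚ[x]:
  x^2 − 7x + 12 = (−1/5)(−5x^2 + 45x − 90) + (2x − 6)
  −5x^2 + 45x − 90 = (−(5/2)x + 15)(2x − 6) + (0)
Last nonzero remainder: 2x − 6. Dividing through by 2 gives the monic gcd x − 3.
Cancel x − 3 from numerator and denominator to get the reduced form.

(−x + 4)/(5x − 30)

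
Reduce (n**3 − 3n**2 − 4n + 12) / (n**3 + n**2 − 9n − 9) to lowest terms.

Apply the Euclidean algorithm:
  n**3 − 3n**2 − 4n + 12 = (n**3 + n**2 − 9n − 9) + (−4n**2 + 5n + 21)
  n**3 + n**2 − 9n − 9 = (−(1/4)n − 9/16)(−4n**2 + 5n + 21) + (−(15/16)n + 45/16)
  −4n**2 + 5n + 21 = ((64/15)n + 112/15)(−(15/16)n + 45/16) + (0)
Last nonzero remainder: −(15/16)n + 45/16. Dividing through by −15/16 gives the monic gcd n − 3.
Cancel n − 3 from numerator and denominator to get the reduced form.

(n**2 − 4)/(n**2 + 4n + 3)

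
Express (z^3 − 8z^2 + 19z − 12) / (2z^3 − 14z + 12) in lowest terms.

(z^2 − 7z + 12)/(2z^2 + 2z − 12)

Apply the Euclidean algorithm:
  z^3 − 8z^2 + 19z − 12 = (1/2)(2z^3 − 14z + 12) + (−8z^2 + 26z − 18)
  2z^3 − 14z + 12 = (−(1/4)z − 13/16)(−8z^2 + 26z − 18) + ((21/8)z − 21/8)
  −8z^2 + 26z − 18 = (−(64/21)z + 48/7)((21/8)z − 21/8) + (0)
Last nonzero remainder: (21/8)z − 21/8. Dividing through by 21/8 gives the monic gcd z − 1.
Cancel z − 1 from numerator and denominator to get the reduced form.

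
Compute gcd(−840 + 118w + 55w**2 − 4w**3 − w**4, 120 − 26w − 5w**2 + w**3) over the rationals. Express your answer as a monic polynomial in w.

Repeated division with remainder:
  −w**4 − 4w**3 + 55w**2 + 118w − 840 = (−w − 9)(w**3 − 5w**2 − 26w + 120) + (−16w**2 + 4w + 240)
  w**3 − 5w**2 − 26w + 120 = (−(1/16)w + 19/64)(−16w**2 + 4w + 240) + (−(195/16)w + 195/4)
  −16w**2 + 4w + 240 = ((256/195)w + 64/13)(−(195/16)w + 195/4) + (0)
Last nonzero remainder: −(195/16)w + 195/4. Dividing through by −195/16 gives the monic gcd w − 4.

−4 + w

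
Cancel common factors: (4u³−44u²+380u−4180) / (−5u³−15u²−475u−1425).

(−4u+44)/(5u+15)

By polynomial division,
  4u³−44u²+380u−4180 = (−4/5)(−5u³−15u²−475u−1425) + (−56u²−5320)
  −5u³−15u²−475u−1425 = ((5/56)u+15/56)(−56u²−5320) + (0)
Last nonzero remainder: −56u²−5320. Dividing through by −56 gives the monic gcd u²+95.
Cancel u²+95 from numerator and denominator to get the reduced form.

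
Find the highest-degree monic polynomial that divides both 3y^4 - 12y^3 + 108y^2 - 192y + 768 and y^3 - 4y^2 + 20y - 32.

Euclidean algorithm in ℚ[y]:
  3y^4 - 12y^3 + 108y^2 - 192y + 768 = (3y)(y^3 - 4y^2 + 20y - 32) + (48y^2 - 96y + 768)
  y^3 - 4y^2 + 20y - 32 = ((1/48)y - 1/24)(48y^2 - 96y + 768) + (0)
Last nonzero remainder: 48y^2 - 96y + 768. Dividing through by 48 gives the monic gcd y^2 - 2y + 16.

y^2 - 2y + 16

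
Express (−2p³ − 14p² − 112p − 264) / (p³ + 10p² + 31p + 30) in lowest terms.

Apply the Euclidean algorithm:
  −2p³ − 14p² − 112p − 264 = (−2)(p³ + 10p² + 31p + 30) + (6p² − 50p − 204)
  p³ + 10p² + 31p + 30 = ((1/6)p + 55/18)(6p² − 50p − 204) + ((1960/9)p + 1960/3)
  6p² − 50p − 204 = ((27/980)p − 153/490)((1960/9)p + 1960/3) + (0)
Last nonzero remainder: (1960/9)p + 1960/3. Dividing through by 1960/9 gives the monic gcd p + 3.
Cancel p + 3 from numerator and denominator to get the reduced form.

(−2p² − 8p − 88)/(p² + 7p + 10)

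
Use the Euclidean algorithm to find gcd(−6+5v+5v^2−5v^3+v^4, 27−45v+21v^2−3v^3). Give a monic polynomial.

3−4v+v^2

Apply the Euclidean algorithm:
  v^4−5v^3+5v^2+5v−6 = (−(1/3)v−2/3)(−3v^3+21v^2−45v+27) + (4v^2−16v+12)
  −3v^3+21v^2−45v+27 = (−(3/4)v+9/4)(4v^2−16v+12) + (0)
Last nonzero remainder: 4v^2−16v+12. Dividing through by 4 gives the monic gcd v^2−4v+3.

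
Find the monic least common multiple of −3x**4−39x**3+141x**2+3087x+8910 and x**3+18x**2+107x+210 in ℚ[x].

x**5+20x**4+44x**3−1358x**2−10173x−20790

By polynomial division,
  −3x**4−39x**3+141x**2+3087x+8910 = (−3x+15)(x**3+18x**2+107x+210) + (192x**2+2112x+5760)
  x**3+18x**2+107x+210 = ((1/192)x+7/192)(192x**2+2112x+5760) + (0)
Last nonzero remainder: 192x**2+2112x+5760. Dividing through by 192 gives the monic gcd x**2+11x+30.
Then lcm(f, g) = f·g / gcd(f, g); expanding and making the result monic gives the answer.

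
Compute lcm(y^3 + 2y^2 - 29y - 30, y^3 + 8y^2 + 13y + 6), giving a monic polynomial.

y^4 + 3y^3 - 27y^2 - 59y - 30

Apply the Euclidean algorithm:
  y^3 + 2y^2 - 29y - 30 = (y^3 + 8y^2 + 13y + 6) + (-6y^2 - 42y - 36)
  y^3 + 8y^2 + 13y + 6 = (-(1/6)y - 1/6)(-6y^2 - 42y - 36) + (0)
Last nonzero remainder: -6y^2 - 42y - 36. Dividing through by -6 gives the monic gcd y^2 + 7y + 6.
Then lcm(f, g) = f·g / gcd(f, g); expanding and making the result monic gives the answer.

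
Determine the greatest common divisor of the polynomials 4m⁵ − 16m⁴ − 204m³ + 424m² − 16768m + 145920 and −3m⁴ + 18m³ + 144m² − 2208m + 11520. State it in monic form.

By polynomial division,
  4m⁵ − 16m⁴ − 204m³ + 424m² − 16768m + 145920 = (−(4/3)m − 8/3)(−3m⁴ + 18m³ + 144m² − 2208m + 11520) + (36m³ − 2136m² − 7296m + 176640)
  −3m⁴ + 18m³ + 144m² − 2208m + 11520 = (−(1/12)m − 40/9)(36m³ − 2136m² − 7296m + 176640) + (−(29872/3)m² − (59744/3)m + 2389760/3)
  36m³ − 2136m² − 7296m + 176640 = (−(27/7468)m + 414/1867)(−(29872/3)m² − (59744/3)m + 2389760/3) + (0)
Last nonzero remainder: −(29872/3)m² − (59744/3)m + 2389760/3. Dividing through by −29872/3 gives the monic gcd m² + 2m − 80.

m² + 2m − 80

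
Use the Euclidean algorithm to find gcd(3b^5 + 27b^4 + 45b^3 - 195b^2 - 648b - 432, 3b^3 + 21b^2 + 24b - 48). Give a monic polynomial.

b^2 + 8b + 16

Euclidean algorithm in ℚ[b]:
  3b^5 + 27b^4 + 45b^3 - 195b^2 - 648b - 432 = (b^2 + 2b - 7)(3b^3 + 21b^2 + 24b - 48) + (-48b^2 - 384b - 768)
  3b^3 + 21b^2 + 24b - 48 = (-(1/16)b + 1/16)(-48b^2 - 384b - 768) + (0)
Last nonzero remainder: -48b^2 - 384b - 768. Dividing through by -48 gives the monic gcd b^2 + 8b + 16.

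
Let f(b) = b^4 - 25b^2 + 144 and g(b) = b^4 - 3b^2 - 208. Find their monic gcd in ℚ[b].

b^2 - 16

Apply the Euclidean algorithm:
  b^4 - 25b^2 + 144 = (b^4 - 3b^2 - 208) + (-22b^2 + 352)
  b^4 - 3b^2 - 208 = (-(1/22)b^2 - 13/22)(-22b^2 + 352) + (0)
Last nonzero remainder: -22b^2 + 352. Dividing through by -22 gives the monic gcd b^2 - 16.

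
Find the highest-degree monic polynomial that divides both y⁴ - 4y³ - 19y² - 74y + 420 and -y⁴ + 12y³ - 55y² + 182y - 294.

y² - 10y + 21

Apply the Euclidean algorithm:
  y⁴ - 4y³ - 19y² - 74y + 420 = (-1)(-y⁴ + 12y³ - 55y² + 182y - 294) + (8y³ - 74y² + 108y + 126)
  -y⁴ + 12y³ - 55y² + 182y - 294 = (-(1/8)y + 11/32)(8y³ - 74y² + 108y + 126) + (-(257/16)y² + (1285/8)y - 5397/16)
  8y³ - 74y² + 108y + 126 = (-(128/257)y - 96/257)(-(257/16)y² + (1285/8)y - 5397/16) + (0)
Last nonzero remainder: -(257/16)y² + (1285/8)y - 5397/16. Dividing through by -257/16 gives the monic gcd y² - 10y + 21.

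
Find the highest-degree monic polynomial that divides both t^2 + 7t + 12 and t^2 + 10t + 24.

Repeated division with remainder:
  t^2 + 7t + 12 = (t^2 + 10t + 24) + (-3t - 12)
  t^2 + 10t + 24 = (-(1/3)t - 2)(-3t - 12) + (0)
Last nonzero remainder: -3t - 12. Dividing through by -3 gives the monic gcd t + 4.

t + 4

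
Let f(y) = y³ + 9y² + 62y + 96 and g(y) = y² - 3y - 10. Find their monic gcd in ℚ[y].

Apply the Euclidean algorithm:
  y³ + 9y² + 62y + 96 = (y + 12)(y² - 3y - 10) + (108y + 216)
  y² - 3y - 10 = ((1/108)y - 5/108)(108y + 216) + (0)
Last nonzero remainder: 108y + 216. Dividing through by 108 gives the monic gcd y + 2.

y + 2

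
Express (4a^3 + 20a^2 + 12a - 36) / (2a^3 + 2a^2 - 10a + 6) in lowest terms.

(2a + 6)/(a - 1)

Repeated division with remainder:
  4a^3 + 20a^2 + 12a - 36 = (2)(2a^3 + 2a^2 - 10a + 6) + (16a^2 + 32a - 48)
  2a^3 + 2a^2 - 10a + 6 = ((1/8)a - 1/8)(16a^2 + 32a - 48) + (0)
Last nonzero remainder: 16a^2 + 32a - 48. Dividing through by 16 gives the monic gcd a^2 + 2a - 3.
Cancel a^2 + 2a - 3 from numerator and denominator to get the reduced form.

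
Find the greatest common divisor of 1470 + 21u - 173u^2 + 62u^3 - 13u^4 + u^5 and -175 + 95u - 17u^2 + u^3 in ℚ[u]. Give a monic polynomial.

35 - 12u + u^2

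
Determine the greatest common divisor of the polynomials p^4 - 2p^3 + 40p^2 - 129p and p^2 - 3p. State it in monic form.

p^2 - 3p

Euclidean algorithm in ℚ[p]:
  p^4 - 2p^3 + 40p^2 - 129p = (p^2 + p + 43)(p^2 - 3p) + (0)
The last nonzero remainder p^2 - 3p is already monic.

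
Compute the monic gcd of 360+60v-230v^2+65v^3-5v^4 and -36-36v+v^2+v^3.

-6-5v+v^2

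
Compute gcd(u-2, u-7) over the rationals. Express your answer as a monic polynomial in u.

Repeated division with remainder:
  u-2 = (u-7) + (5)
  u-7 = ((1/5)u-7/5)(5) + (0)
The last nonzero remainder is the constant 5, so the polynomials are coprime and gcd = 1.

1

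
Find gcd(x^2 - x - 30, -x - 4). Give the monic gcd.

Repeated division with remainder:
  x^2 - x - 30 = (-x + 5)(-x - 4) + (-10)
  -x - 4 = ((1/10)x + 2/5)(-10) + (0)
The last nonzero remainder is the constant -10, so the polynomials are coprime and gcd = 1.

1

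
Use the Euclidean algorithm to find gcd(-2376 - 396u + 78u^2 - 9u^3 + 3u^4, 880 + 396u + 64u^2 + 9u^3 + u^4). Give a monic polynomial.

44 + u^2

Apply the Euclidean algorithm:
  3u^4 - 9u^3 + 78u^2 - 396u - 2376 = (3)(u^4 + 9u^3 + 64u^2 + 396u + 880) + (-36u^3 - 114u^2 - 1584u - 5016)
  u^4 + 9u^3 + 64u^2 + 396u + 880 = (-(1/36)u - 35/216)(-36u^3 - 114u^2 - 1584u - 5016) + ((55/36)u^2 + 605/9)
  -36u^3 - 114u^2 - 1584u - 5016 = (-(1296/55)u - 4104/55)((55/36)u^2 + 605/9) + (0)
Last nonzero remainder: (55/36)u^2 + 605/9. Dividing through by 55/36 gives the monic gcd u^2 + 44.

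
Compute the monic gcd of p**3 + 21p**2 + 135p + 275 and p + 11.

By polynomial division,
  p**3 + 21p**2 + 135p + 275 = (p**2 + 10p + 25)(p + 11) + (0)
The last nonzero remainder p + 11 is already monic.

p + 11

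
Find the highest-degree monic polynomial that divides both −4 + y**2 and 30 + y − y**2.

Repeated division with remainder:
  y**2 − 4 = (−1)(−y**2 + y + 30) + (y + 26)
  −y**2 + y + 30 = (−y + 27)(y + 26) + (−672)
  y + 26 = (−(1/672)y − 13/336)(−672) + (0)
The last nonzero remainder is the constant −672, so the polynomials are coprime and gcd = 1.

1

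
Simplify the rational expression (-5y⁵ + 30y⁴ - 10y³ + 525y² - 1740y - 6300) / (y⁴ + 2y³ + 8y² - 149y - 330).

(-5y³ + 15y² - 15y + 630)/(y² + 5y + 33)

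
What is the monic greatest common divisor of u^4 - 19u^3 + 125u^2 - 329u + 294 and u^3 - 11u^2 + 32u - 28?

u^2 - 9u + 14

Apply the Euclidean algorithm:
  u^4 - 19u^3 + 125u^2 - 329u + 294 = (u - 8)(u^3 - 11u^2 + 32u - 28) + (5u^2 - 45u + 70)
  u^3 - 11u^2 + 32u - 28 = ((1/5)u - 2/5)(5u^2 - 45u + 70) + (0)
Last nonzero remainder: 5u^2 - 45u + 70. Dividing through by 5 gives the monic gcd u^2 - 9u + 14.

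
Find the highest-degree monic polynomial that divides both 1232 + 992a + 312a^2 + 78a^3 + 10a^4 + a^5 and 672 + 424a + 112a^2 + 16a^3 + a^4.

28 + 6a + a^2

Euclidean algorithm in ℚ[a]:
  a^5 + 10a^4 + 78a^3 + 312a^2 + 992a + 1232 = (a - 6)(a^4 + 16a^3 + 112a^2 + 424a + 672) + (62a^3 + 560a^2 + 2864a + 5264)
  a^4 + 16a^3 + 112a^2 + 424a + 672 = ((1/62)a + 108/961)(62a^3 + 560a^2 + 2864a + 5264) + ((2760/961)a^2 + (16560/961)a + 77280/961)
  62a^3 + 560a^2 + 2864a + 5264 = ((29791/1380)a + 45167/690)((2760/961)a^2 + (16560/961)a + 77280/961) + (0)
Last nonzero remainder: (2760/961)a^2 + (16560/961)a + 77280/961. Dividing through by 2760/961 gives the monic gcd a^2 + 6a + 28.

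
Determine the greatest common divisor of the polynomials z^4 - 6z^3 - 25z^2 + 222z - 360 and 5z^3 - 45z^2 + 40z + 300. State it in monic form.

z - 5

Euclidean algorithm in ℚ[z]:
  z^4 - 6z^3 - 25z^2 + 222z - 360 = ((1/5)z + 3/5)(5z^3 - 45z^2 + 40z + 300) + (-6z^2 + 138z - 540)
  5z^3 - 45z^2 + 40z + 300 = (-(5/6)z - 35/3)(-6z^2 + 138z - 540) + (1200z - 6000)
  -6z^2 + 138z - 540 = (-(1/200)z + 9/100)(1200z - 6000) + (0)
Last nonzero remainder: 1200z - 6000. Dividing through by 1200 gives the monic gcd z - 5.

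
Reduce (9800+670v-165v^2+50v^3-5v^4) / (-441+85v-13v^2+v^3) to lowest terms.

Apply the Euclidean algorithm:
  -5v^4+50v^3-165v^2+670v+9800 = (-5v-15)(v^3-13v^2+85v-441) + (65v^2-260v+3185)
  v^3-13v^2+85v-441 = ((1/65)v-9/65)(65v^2-260v+3185) + (0)
Last nonzero remainder: 65v^2-260v+3185. Dividing through by 65 gives the monic gcd v^2-4v+49.
Cancel v^2-4v+49 from numerator and denominator to get the reduced form.

(200+30v-5v^2)/(-9+v)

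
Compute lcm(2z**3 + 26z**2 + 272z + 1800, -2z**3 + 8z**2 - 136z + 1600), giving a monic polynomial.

z**4 + 5z**3 + 32z**2 - 188z - 7200

Apply the Euclidean algorithm:
  2z**3 + 26z**2 + 272z + 1800 = (-1)(-2z**3 + 8z**2 - 136z + 1600) + (34z**2 + 136z + 3400)
  -2z**3 + 8z**2 - 136z + 1600 = (-(1/17)z + 8/17)(34z**2 + 136z + 3400) + (0)
Last nonzero remainder: 34z**2 + 136z + 3400. Dividing through by 34 gives the monic gcd z**2 + 4z + 100.
Then lcm(f, g) = f·g / gcd(f, g); expanding and making the result monic gives the answer.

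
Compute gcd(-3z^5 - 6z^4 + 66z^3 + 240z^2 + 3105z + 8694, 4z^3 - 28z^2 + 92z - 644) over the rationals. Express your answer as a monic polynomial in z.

Repeated division with remainder:
  -3z^5 - 6z^4 + 66z^3 + 240z^2 + 3105z + 8694 = (-(3/4)z^2 - (27/4)z - 27/2)(4z^3 - 28z^2 + 92z - 644) + (0)
Last nonzero remainder: 4z^3 - 28z^2 + 92z - 644. Dividing through by 4 gives the monic gcd z^3 - 7z^2 + 23z - 161.

z^3 - 7z^2 + 23z - 161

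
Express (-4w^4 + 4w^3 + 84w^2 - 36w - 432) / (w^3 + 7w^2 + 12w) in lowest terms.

(-4w^3 + 16w^2 + 36w - 144)/(w^2 + 4w)

Euclidean algorithm in ℚ[w]:
  -4w^4 + 4w^3 + 84w^2 - 36w - 432 = (-4w + 32)(w^3 + 7w^2 + 12w) + (-92w^2 - 420w - 432)
  w^3 + 7w^2 + 12w = (-(1/92)w - 14/529)(-92w^2 - 420w - 432) + (-(2016/529)w - 6048/529)
  -92w^2 - 420w - 432 = ((12167/504)w + 529/14)(-(2016/529)w - 6048/529) + (0)
Last nonzero remainder: -(2016/529)w - 6048/529. Dividing through by -2016/529 gives the monic gcd w + 3.
Cancel w + 3 from numerator and denominator to get the reduced form.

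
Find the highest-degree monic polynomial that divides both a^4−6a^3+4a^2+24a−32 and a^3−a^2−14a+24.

Repeated division with remainder:
  a^4−6a^3+4a^2+24a−32 = (a−5)(a^3−a^2−14a+24) + (13a^2−70a+88)
  a^3−a^2−14a+24 = ((1/13)a+57/169)(13a^2−70a+88) + ((480/169)a−960/169)
  13a^2−70a+88 = ((2197/480)a−1859/120)((480/169)a−960/169) + (0)
Last nonzero remainder: (480/169)a−960/169. Dividing through by 480/169 gives the monic gcd a−2.

a−2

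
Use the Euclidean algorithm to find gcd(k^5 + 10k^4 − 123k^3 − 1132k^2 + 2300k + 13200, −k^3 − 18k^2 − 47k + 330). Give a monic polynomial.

k^2 + 21k + 110

Apply the Euclidean algorithm:
  k^5 + 10k^4 − 123k^3 − 1132k^2 + 2300k + 13200 = (−k^2 + 8k + 26)(−k^3 − 18k^2 − 47k + 330) + (42k^2 + 882k + 4620)
  −k^3 − 18k^2 − 47k + 330 = (−(1/42)k + 1/14)(42k^2 + 882k + 4620) + (0)
Last nonzero remainder: 42k^2 + 882k + 4620. Dividing through by 42 gives the monic gcd k^2 + 21k + 110.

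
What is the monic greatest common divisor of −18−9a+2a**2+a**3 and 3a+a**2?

3+a

Euclidean algorithm in ℚ[a]:
  a**3+2a**2−9a−18 = (a−1)(a**2+3a) + (−6a−18)
  a**2+3a = (−(1/6)a)(−6a−18) + (0)
Last nonzero remainder: −6a−18. Dividing through by −6 gives the monic gcd a+3.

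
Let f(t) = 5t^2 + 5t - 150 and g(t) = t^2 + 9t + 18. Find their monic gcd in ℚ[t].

Repeated division with remainder:
  5t^2 + 5t - 150 = (5)(t^2 + 9t + 18) + (-40t - 240)
  t^2 + 9t + 18 = (-(1/40)t - 3/40)(-40t - 240) + (0)
Last nonzero remainder: -40t - 240. Dividing through by -40 gives the monic gcd t + 6.

t + 6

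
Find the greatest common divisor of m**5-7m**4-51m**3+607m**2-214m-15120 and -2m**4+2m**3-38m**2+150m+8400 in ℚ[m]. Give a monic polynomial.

m**2-m-56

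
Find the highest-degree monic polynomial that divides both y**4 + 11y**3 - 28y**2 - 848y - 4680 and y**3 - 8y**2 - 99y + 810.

By polynomial division,
  y**4 + 11y**3 - 28y**2 - 848y - 4680 = (y + 19)(y**3 - 8y**2 - 99y + 810) + (223y**2 + 223y - 20070)
  y**3 - 8y**2 - 99y + 810 = ((1/223)y - 9/223)(223y**2 + 223y - 20070) + (0)
Last nonzero remainder: 223y**2 + 223y - 20070. Dividing through by 223 gives the monic gcd y**2 + y - 90.

y**2 + y - 90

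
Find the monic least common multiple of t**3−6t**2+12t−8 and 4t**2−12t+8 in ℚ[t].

t**4−7t**3+18t**2−20t+8

Apply the Euclidean algorithm:
  t**3−6t**2+12t−8 = ((1/4)t−3/4)(4t**2−12t+8) + (t−2)
  4t**2−12t+8 = (4t−4)(t−2) + (0)
The last nonzero remainder t−2 is already monic.
Then lcm(f, g) = f·g / gcd(f, g); expanding and making the result monic gives the answer.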